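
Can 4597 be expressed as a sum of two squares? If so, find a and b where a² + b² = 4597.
41² + 54² (a=41, b=54)

Factorization: 4597 = 4597
By Fermat: n is sum of two squares iff every prime p ≡ 3 (mod 4) appears to even power.
All primes ≡ 3 (mod 4) appear to even power.
Search a = 0, 1, 2, … for 4597 - a² a perfect square: first hit at a = 41: 4597 - 1681 = 2916 = 54².
4597 = 41² + 54² = 1681 + 2916 ✓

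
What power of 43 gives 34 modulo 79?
61

Baby-step giant-step with step n = ⌈√79⌉ = 9.
Baby steps 43^j mod 79 (j:value) for j=0..8: 0:1, 1:43, 2:32, 3:33, 4:76, 5:29, 6:62, 7:59, 8:9.
Giant-step multiplier: 43^(-9) ≡ 43^(78-9) = 43^69 ≡ 69 (mod 79).
Giant steps γ_i = 34·69^i mod 79: γ_0=34, γ_1=55, γ_2=3, γ_3=49, γ_4=63, γ_5=2, γ_6=59 (in table at j=7).
x = i·n + j = 6·9 + 7 = 61.
Check: 43^61 ≡ 34 (mod 79).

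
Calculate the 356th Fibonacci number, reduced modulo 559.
304

Matrix identity: Q^n = [[F_(n+1), F_n], [F_n, F_(n-1)]] with Q = [[1,1],[1,0]].
n = 356 = 101100100₂. Square-and-multiply, entries mod 559:
Q^1 = [[1,1],[1,0]]
Q^2 = (Q^1)² = [[2,1],[1,1]]
Q^5 = (Q^2)²·Q = [[8,5],[5,3]]
Q^11 = (Q^5)²·Q = [[144,89],[89,55]]
Q^22 = (Q^11)² = [[148,382],[382,325]]
Q^44 = (Q^22)² = [[128,129],[129,558]]
Q^89 = (Q^44)²·Q = [[216,44],[44,172]]
Q^178 = (Q^89)² = [[518,302],[302,216]]
Q^356 = (Q^178)² = [[91,304],[304,346]]
F_356 mod 559 = Q^356[0][1] = 304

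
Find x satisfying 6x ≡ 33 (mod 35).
x ≡ 23 (mod 35)

gcd(6, 35) = 1, which divides 33, so solutions exist.
Find 6^(-1) mod 35 by the extended Euclidean algorithm:
35 = 5 × 6 + 5  ⟹  5 = (1)·35 + (-5)·6
6 = 1 × 5 + 1  ⟹  1 = (-1)·35 + (6)·6
So (6)·6 ≡ 1 (mod 35), i.e. 6^(-1) ≡ 6 (mod 35).
x ≡ 6 × 33 = 198 ≡ 23 (mod 35).
Check: 6 × 23 = 138 ≡ 33 (mod 35).
Unique solution: x ≡ 23 (mod 35)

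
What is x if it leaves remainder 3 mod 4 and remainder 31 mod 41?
31

Using Chinese Remainder Theorem:
M = 4 × 41 = 164
M1 = 41, M2 = 4
y1 = 41^(-1) mod 4 = 1
y2 = 4^(-1) mod 41 = 31
x = (3×41×1 + 31×4×31) mod 164 = 31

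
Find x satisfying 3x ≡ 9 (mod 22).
x ≡ 3 (mod 22)

gcd(3, 22) = 1, which divides 9, so solutions exist.
Find 3^(-1) mod 22 by the extended Euclidean algorithm:
22 = 7 × 3 + 1  ⟹  1 = (1)·22 + (-7)·3
So (-7)·3 ≡ 1 (mod 22), i.e. 3^(-1) ≡ -7 ≡ 15 (mod 22).
x ≡ 15 × 9 = 135 ≡ 3 (mod 22).
Check: 3 × 3 = 9 ≡ 9 (mod 22).
Unique solution: x ≡ 3 (mod 22)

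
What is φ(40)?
16

40 = 2^3 × 5
φ(n) = n × ∏(1 - 1/p) for each prime p dividing n
φ(40) = 40 × (1 - 1/2) × (1 - 1/5) = 16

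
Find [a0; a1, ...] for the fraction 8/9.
[0; 1, 8]

Euclidean algorithm steps:
8 = 0 × 9 + 8
9 = 1 × 8 + 1
8 = 8 × 1 + 0
Continued fraction: [0; 1, 8]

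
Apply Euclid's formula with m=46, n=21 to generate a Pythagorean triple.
(1675, 1932, 2557)

Euclid's formula: a = m² - n², b = 2mn, c = m² + n²
m = 46, n = 21
a = 46² - 21² = 2116 - 441 = 1675
b = 2 × 46 × 21 = 1932
c = 46² + 21² = 2116 + 441 = 2557
Verification: 1675² + 1932² = 2805625 + 3732624 = 6538249 = 2557² ✓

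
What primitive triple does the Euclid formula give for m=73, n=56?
(2193, 8176, 8465)

Euclid's formula: a = m² - n², b = 2mn, c = m² + n²
m = 73, n = 56
a = 73² - 56² = 5329 - 3136 = 2193
b = 2 × 73 × 56 = 8176
c = 73² + 56² = 5329 + 3136 = 8465
Verification: 2193² + 8176² = 4809249 + 66846976 = 71656225 = 8465² ✓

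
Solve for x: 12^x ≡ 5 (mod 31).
20

Baby-step giant-step with step n = ⌈√31⌉ = 6.
Baby steps 12^j mod 31 (j:value) for j=0..5: 0:1, 1:12, 2:20, 3:23, 4:28, 5:26.
Giant-step multiplier: 12^(-6) ≡ 12^(30-6) = 12^24 ≡ 16 (mod 31).
Giant steps γ_i = 5·16^i mod 31: γ_0=5, γ_1=18, γ_2=9, γ_3=20 (in table at j=2).
x = i·n + j = 3·6 + 2 = 20.
Check: 12^20 ≡ 5 (mod 31).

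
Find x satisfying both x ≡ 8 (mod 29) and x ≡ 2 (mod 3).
8

Using Chinese Remainder Theorem:
M = 29 × 3 = 87
M1 = 3, M2 = 29
y1 = 3^(-1) mod 29 = 10
y2 = 29^(-1) mod 3 = 2
x = (8×3×10 + 2×29×2) mod 87 = 8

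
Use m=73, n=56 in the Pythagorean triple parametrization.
(2193, 8176, 8465)

Euclid's formula: a = m² - n², b = 2mn, c = m² + n²
m = 73, n = 56
a = 73² - 56² = 5329 - 3136 = 2193
b = 2 × 73 × 56 = 8176
c = 73² + 56² = 5329 + 3136 = 8465
Verification: 2193² + 8176² = 4809249 + 66846976 = 71656225 = 8465² ✓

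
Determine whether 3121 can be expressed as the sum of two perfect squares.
39² + 40² (a=39, b=40)

Factorization: 3121 = 3121
By Fermat: n is sum of two squares iff every prime p ≡ 3 (mod 4) appears to even power.
All primes ≡ 3 (mod 4) appear to even power.
Search a = 0, 1, 2, … for 3121 - a² a perfect square: first hit at a = 39: 3121 - 1521 = 1600 = 40².
3121 = 39² + 40² = 1521 + 1600 ✓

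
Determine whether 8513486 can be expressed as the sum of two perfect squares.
Not possible

Factorization: 8513486 = 2 × 41 × 47^3
By Fermat: n is sum of two squares iff every prime p ≡ 3 (mod 4) appears to even power.
Prime(s) ≡ 3 (mod 4) with odd exponent: [(47, 3)]
Therefore 8513486 cannot be expressed as a² + b².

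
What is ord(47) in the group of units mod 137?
136

137 is prime, so ord(47) divides φ(137) = 136.
Divisors of 136: 1, 2, 4, 8, 17, 34, 68, 136.
Repeated squaring: 47^1 ≡ 47, 47^2 ≡ 17, 47^4 ≡ 15, 47^8 ≡ 88, 47^16 ≡ 72, 47^32 ≡ 115, 47^64 ≡ 73, 47^128 ≡ 123 (mod 137).
Test 47^d mod 137 for each divisor d in increasing order:
47^1 ≡ 47
47^2 ≡ 17
47^4 ≡ 15
47^8 ≡ 88
47^17 = 47^16·47^1 ≡ 96
47^34 = 47^32·47^2 ≡ 37
47^68 = 47^64·47^4 ≡ 136
47^136 = 47^128·47^8 ≡ 1  ← first divisor giving 1
The order is 136.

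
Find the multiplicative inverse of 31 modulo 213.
55

gcd(31, 213) = 1, so the inverse exists.
Extended Euclidean algorithm on (213, 31):
213 = 6 × 31 + 27  ⟹  27 = (1)·213 + (-6)·31
31 = 1 × 27 + 4  ⟹  4 = (-1)·213 + (7)·31
27 = 6 × 4 + 3  ⟹  3 = (7)·213 + (-48)·31
4 = 1 × 3 + 1  ⟹  1 = (-8)·213 + (55)·31
So (55)·31 ≡ 1 (mod 213), i.e. 31^(-1) ≡ 55 (mod 213).
Check: 31 × 55 = 1705 ≡ 1 (mod 213)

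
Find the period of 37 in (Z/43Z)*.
6

43 is prime, so ord(37) divides φ(43) = 42.
Divisors of 42: 1, 2, 3, 6, 7, 14, 21, 42.
Repeated squaring: 37^1 ≡ 37, 37^2 ≡ 36, 37^4 ≡ 6, 37^8 ≡ 36, 37^16 ≡ 6, 37^32 ≡ 36 (mod 43).
Test 37^d mod 43 for each divisor d in increasing order:
37^1 ≡ 37
37^2 ≡ 36
37^3 = 37^2·37^1 ≡ 42
37^6 = 37^4·37^2 ≡ 1  ← first divisor giving 1
The order is 6.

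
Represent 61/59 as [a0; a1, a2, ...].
[1; 29, 2]

Euclidean algorithm steps:
61 = 1 × 59 + 2
59 = 29 × 2 + 1
2 = 2 × 1 + 0
Continued fraction: [1; 29, 2]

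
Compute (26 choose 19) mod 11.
0

Using Lucas' theorem:
Write n=26 and k=19 in base 11:
n in base 11: [2, 4]
k in base 11: [1, 8]
C(26,19) mod 11 = ∏ C(n_i, k_i) mod 11
Digit binomials (mod 11): C(2,1) = 2; C(4,8) = 0 (k_i > n_i)
Product: 2 × 0 = 0 ≡ 0 (mod 11)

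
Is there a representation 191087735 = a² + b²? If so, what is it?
Not possible

Factorization: 191087735 = 5 × 17 × 131^3
By Fermat: n is sum of two squares iff every prime p ≡ 3 (mod 4) appears to even power.
Prime(s) ≡ 3 (mod 4) with odd exponent: [(131, 3)]
Therefore 191087735 cannot be expressed as a² + b².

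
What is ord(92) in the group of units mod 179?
178

179 is prime, so ord(92) divides φ(179) = 178.
Divisors of 178: 1, 2, 89, 178.
Repeated squaring: 92^1 ≡ 92, 92^2 ≡ 51, 92^4 ≡ 95, 92^8 ≡ 75, 92^16 ≡ 76, 92^32 ≡ 48, 92^64 ≡ 156, 92^128 ≡ 171 (mod 179).
Test 92^d mod 179 for each divisor d in increasing order:
92^1 ≡ 92
92^2 ≡ 51
92^89 = 92^64·92^16·92^8·92^1 ≡ 178
92^178 = 92^128·92^32·92^16·92^2 ≡ 1  ← first divisor giving 1
The order is 178.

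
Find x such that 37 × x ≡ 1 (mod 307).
83

gcd(37, 307) = 1, so the inverse exists.
Extended Euclidean algorithm on (307, 37):
307 = 8 × 37 + 11  ⟹  11 = (1)·307 + (-8)·37
37 = 3 × 11 + 4  ⟹  4 = (-3)·307 + (25)·37
11 = 2 × 4 + 3  ⟹  3 = (7)·307 + (-58)·37
4 = 1 × 3 + 1  ⟹  1 = (-10)·307 + (83)·37
So (83)·37 ≡ 1 (mod 307), i.e. 37^(-1) ≡ 83 (mod 307).
Check: 37 × 83 = 3071 ≡ 1 (mod 307)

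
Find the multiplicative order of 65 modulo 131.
65

131 is prime, so ord(65) divides φ(131) = 130.
Divisors of 130: 1, 2, 5, 10, 13, 26, 65, 130.
Repeated squaring: 65^1 ≡ 65, 65^2 ≡ 33, 65^4 ≡ 41, 65^8 ≡ 109, 65^16 ≡ 91, 65^32 ≡ 28, 65^64 ≡ 129, 65^128 ≡ 4 (mod 131).
Test 65^d mod 131 for each divisor d in increasing order:
65^1 ≡ 65
65^2 ≡ 33
65^5 = 65^4·65^1 ≡ 45
65^10 = 65^8·65^2 ≡ 60
65^13 = 65^8·65^4·65^1 ≡ 58
65^26 = 65^16·65^8·65^2 ≡ 89
65^65 = 65^64·65^1 ≡ 1  ← first divisor giving 1
The order is 65.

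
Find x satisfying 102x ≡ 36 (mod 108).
x ≡ 12 (mod 18)

gcd(102, 108) = 6, which divides 36, so solutions exist.
Divide through by 6: 17x ≡ 6 (mod 18).
Find 17^(-1) mod 18 by the extended Euclidean algorithm:
18 = 1 × 17 + 1  ⟹  1 = (1)·18 + (-1)·17
So (-1)·17 ≡ 1 (mod 18), i.e. 17^(-1) ≡ -1 ≡ 17 (mod 18).
x ≡ 17 × 6 = 102 ≡ 12 (mod 18).
Check: 102 × 12 = 1224 ≡ 36 (mod 108).
x ≡ 12 (mod 18), giving 6 solutions mod 108.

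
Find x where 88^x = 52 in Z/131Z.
40

Baby-step giant-step with step n = ⌈√131⌉ = 12.
Baby steps 88^j mod 131 (j:value) for j=0..11: 0:1, 1:88, 2:15, 3:10, 4:94, 5:19, 6:100, 7:23, 8:59, 9:83, 10:99, 11:66.
Giant-step multiplier: 88^(-12) ≡ 88^(130-12) = 88^118 ≡ 3 (mod 131).
Giant steps γ_i = 52·3^i mod 131: γ_0=52, γ_1=25, γ_2=75, γ_3=94 (in table at j=4).
x = i·n + j = 3·12 + 4 = 40.
Check: 88^40 ≡ 52 (mod 131).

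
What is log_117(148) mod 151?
102

Baby-step giant-step with step n = ⌈√151⌉ = 13.
Baby steps 117^j mod 151 (j:value) for j=0..12: 0:1, 1:117, 2:99, 3:107, 4:137, 5:23, 6:124, 7:12, 8:45, 9:131, 10:76, 11:134, 12:125.
Giant-step multiplier: 117^(-13) ≡ 117^(150-13) = 117^137 ≡ 48 (mod 151).
Giant steps γ_i = 148·48^i mod 151: γ_0=148, γ_1=7, γ_2=34, γ_3=122, γ_4=118, γ_5=77, γ_6=72, γ_7=134 (in table at j=11).
x = i·n + j = 7·13 + 11 = 102.
Check: 117^102 ≡ 148 (mod 151).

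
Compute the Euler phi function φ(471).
312

471 = 3 × 157
φ(n) = n × ∏(1 - 1/p) for each prime p dividing n
φ(471) = 471 × (1 - 1/3) × (1 - 1/157) = 312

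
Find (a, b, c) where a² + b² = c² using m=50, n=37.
(1131, 3700, 3869)

Euclid's formula: a = m² - n², b = 2mn, c = m² + n²
m = 50, n = 37
a = 50² - 37² = 2500 - 1369 = 1131
b = 2 × 50 × 37 = 3700
c = 50² + 37² = 2500 + 1369 = 3869
Verification: 1131² + 3700² = 1279161 + 13690000 = 14969161 = 3869² ✓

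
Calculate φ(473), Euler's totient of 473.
420

473 = 11 × 43
φ(n) = n × ∏(1 - 1/p) for each prime p dividing n
φ(473) = 473 × (1 - 1/11) × (1 - 1/43) = 420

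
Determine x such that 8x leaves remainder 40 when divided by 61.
x ≡ 5 (mod 61)

gcd(8, 61) = 1, which divides 40, so solutions exist.
Find 8^(-1) mod 61 by the extended Euclidean algorithm:
61 = 7 × 8 + 5  ⟹  5 = (1)·61 + (-7)·8
8 = 1 × 5 + 3  ⟹  3 = (-1)·61 + (8)·8
5 = 1 × 3 + 2  ⟹  2 = (2)·61 + (-15)·8
3 = 1 × 2 + 1  ⟹  1 = (-3)·61 + (23)·8
So (23)·8 ≡ 1 (mod 61), i.e. 8^(-1) ≡ 23 (mod 61).
x ≡ 23 × 40 = 920 ≡ 5 (mod 61).
Check: 8 × 5 = 40 ≡ 40 (mod 61).
Unique solution: x ≡ 5 (mod 61)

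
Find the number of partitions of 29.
4565

p(n) counts ways to write n as a sum of positive integers (order ignored).
Euler's pentagonal recurrence: p(k) = p(k-1) + p(k-2) - p(k-5) - p(k-7) + p(k-12) + p(k-15) - ... (offsets j(3j∓1)/2, signs ++--, p(0)=1, p(<0)=0).
DP table for k = 0..28: p(0)=1, p(1)=1, p(2)=2, p(3)=3, p(4)=5, p(5)=7, p(6)=11, p(7)=15, p(8)=22, p(9)=30, p(10)=42, p(11)=56, p(12)=77, p(13)=101, p(14)=135, p(15)=176, p(16)=231, p(17)=297, p(18)=385, p(19)=490, p(20)=627, p(21)=792, p(22)=1002, p(23)=1255, p(24)=1575, p(25)=1958, p(26)=2436, p(27)=3010, p(28)=3718.
Final step: p(29) = p(28) + p(27) - p(24) - p(22) + p(17) + p(14) - p(7) - p(3)
= 3718 + 3010 - 1575 - 1002 + 297 + 135 - 15 - 3
= 4565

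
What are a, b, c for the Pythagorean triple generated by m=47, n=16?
(1953, 1504, 2465)

Euclid's formula: a = m² - n², b = 2mn, c = m² + n²
m = 47, n = 16
a = 47² - 16² = 2209 - 256 = 1953
b = 2 × 47 × 16 = 1504
c = 47² + 16² = 2209 + 256 = 2465
Verification: 1953² + 1504² = 3814209 + 2262016 = 6076225 = 2465² ✓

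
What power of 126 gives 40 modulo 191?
136

Baby-step giant-step with step n = ⌈√191⌉ = 14.
Baby steps 126^j mod 191 (j:value) for j=0..13: 0:1, 1:126, 2:23, 3:33, 4:147, 5:186, 6:134, 7:76, 8:26, 9:29, 10:25, 11:94, 12:2, 13:61.
Giant-step multiplier: 126^(-14) ≡ 126^(190-14) = 126^176 ≡ 54 (mod 191).
Giant steps γ_i = 40·54^i mod 191: γ_0=40, γ_1=59, γ_2=130, γ_3=144, γ_4=136, γ_5=86, γ_6=60, γ_7=184, γ_8=4, γ_9=25 (in table at j=10).
x = i·n + j = 9·14 + 10 = 136.
Check: 126^136 ≡ 40 (mod 191).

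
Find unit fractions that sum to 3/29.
1/10 + 1/290

Greedy algorithm:
3/29: ceiling(29/3) = 10, use 1/10
1/290: ceiling(290/1) = 290, use 1/290
Result: 3/29 = 1/10 + 1/290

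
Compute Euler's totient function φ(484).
220

484 = 2^2 × 11^2
φ(n) = n × ∏(1 - 1/p) for each prime p dividing n
φ(484) = 484 × (1 - 1/2) × (1 - 1/11) = 220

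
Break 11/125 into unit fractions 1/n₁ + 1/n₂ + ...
1/12 + 1/215 + 1/64500

Greedy algorithm:
11/125: ceiling(125/11) = 12, use 1/12
7/1500: ceiling(1500/7) = 215, use 1/215
1/64500: ceiling(64500/1) = 64500, use 1/64500
Result: 11/125 = 1/12 + 1/215 + 1/64500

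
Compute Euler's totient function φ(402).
132

402 = 2 × 3 × 67
φ(n) = n × ∏(1 - 1/p) for each prime p dividing n
φ(402) = 402 × (1 - 1/2) × (1 - 1/3) × (1 - 1/67) = 132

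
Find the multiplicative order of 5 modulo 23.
22

23 is prime, so ord(5) divides φ(23) = 22.
Divisors of 22: 1, 2, 11, 22.
Repeated squaring: 5^1 ≡ 5, 5^2 ≡ 2, 5^4 ≡ 4, 5^8 ≡ 16, 5^16 ≡ 3 (mod 23).
Test 5^d mod 23 for each divisor d in increasing order:
5^1 ≡ 5
5^2 ≡ 2
5^11 = 5^8·5^2·5^1 ≡ 22
5^22 = 5^16·5^4·5^2 ≡ 1  ← first divisor giving 1
The order is 22.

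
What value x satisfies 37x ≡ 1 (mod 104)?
45

gcd(37, 104) = 1, so the inverse exists.
Extended Euclidean algorithm on (104, 37):
104 = 2 × 37 + 30  ⟹  30 = (1)·104 + (-2)·37
37 = 1 × 30 + 7  ⟹  7 = (-1)·104 + (3)·37
30 = 4 × 7 + 2  ⟹  2 = (5)·104 + (-14)·37
7 = 3 × 2 + 1  ⟹  1 = (-16)·104 + (45)·37
So (45)·37 ≡ 1 (mod 104), i.e. 37^(-1) ≡ 45 (mod 104).
Check: 37 × 45 = 1665 ≡ 1 (mod 104)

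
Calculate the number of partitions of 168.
228204732751

p(n) counts ways to write n as a sum of positive integers (order ignored).
Euler's pentagonal recurrence: p(k) = p(k-1) + p(k-2) - p(k-5) - p(k-7) + p(k-12) + p(k-15) - ... (offsets j(3j∓1)/2, signs ++--, p(0)=1, p(<0)=0).
DP table for k = 0..167: p(0)=1, p(1)=1, p(2)=2, p(3)=3, p(4)=5, p(5)=7, p(6)=11, p(7)=15, p(8)=22, p(9)=30, p(10)=42, p(11)=56, p(12)=77, p(13)=101, p(14)=135, p(15)=176, p(16)=231, p(17)=297, p(18)=385, p(19)=490, p(20)=627, p(21)=792, p(22)=1002, p(23)=1255, p(24)=1575, p(25)=1958, p(26)=2436, p(27)=3010, p(28)=3718, p(29)=4565, p(30)=5604, p(31)=6842, p(32)=8349, p(33)=10143, p(34)=12310, p(35)=14883, p(36)=17977, p(37)=21637, p(38)=26015, p(39)=31185, p(40)=37338, p(41)=44583, p(42)=53174, p(43)=63261, p(44)=75175, p(45)=89134, p(46)=105558, p(47)=124754, p(48)=147273, p(49)=173525, p(50)=204226, p(51)=239943, p(52)=281589, p(53)=329931, p(54)=386155, p(55)=451276, p(56)=526823, p(57)=614154, p(58)=715220, p(59)=831820, p(60)=966467, p(61)=1121505, p(62)=1300156, p(63)=1505499, p(64)=1741630, p(65)=2012558, p(66)=2323520, p(67)=2679689, p(68)=3087735, p(69)=3554345, p(70)=4087968, p(71)=4697205, p(72)=5392783, p(73)=6185689, p(74)=7089500, p(75)=8118264, p(76)=9289091, p(77)=10619863, p(78)=12132164, p(79)=13848650, p(80)=15796476, p(81)=18004327, p(82)=20506255, p(83)=23338469, p(84)=26543660, p(85)=30167357, p(86)=34262962, p(87)=38887673, p(88)=44108109, p(89)=49995925, p(90)=56634173, p(91)=64112359, p(92)=72533807, p(93)=82010177, p(94)=92669720, p(95)=104651419, p(96)=118114304, p(97)=133230930, p(98)=150198136, p(99)=169229875, p(100)=190569292, p(101)=214481126, p(102)=241265379, p(103)=271248950, p(104)=304801365, p(105)=342325709, p(106)=384276336, p(107)=431149389, p(108)=483502844, p(109)=541946240, p(110)=607163746, p(111)=679903203, p(112)=761002156, p(113)=851376628, p(114)=952050665, p(115)=1064144451, p(116)=1188908248, p(117)=1327710076, p(118)=1482074143, p(119)=1653668665, p(120)=1844349560, p(121)=2056148051, p(122)=2291320912, p(123)=2552338241, p(124)=2841940500, p(125)=3163127352, p(126)=3519222692, p(127)=3913864295, p(128)=4351078600, p(129)=4835271870, p(130)=5371315400, p(131)=5964539504, p(132)=6620830889, p(133)=7346629512, p(134)=8149040695, p(135)=9035836076, p(136)=10015581680, p(137)=11097645016, p(138)=12292341831, p(139)=13610949895, p(140)=15065878135, p(141)=16670689208, p(142)=18440293320, p(143)=20390982757, p(144)=22540654445, p(145)=24908858009, p(146)=27517052599, p(147)=30388671978, p(148)=33549419497, p(149)=37027355200, p(150)=40853235313, p(151)=45060624582, p(152)=49686288421, p(153)=54770336324, p(154)=60356673280, p(155)=66493182097, p(156)=73232243759, p(157)=80630964769, p(158)=88751778802, p(159)=97662728555, p(160)=107438159466, p(161)=118159068427, p(162)=129913904637, p(163)=142798995930, p(164)=156919475295, p(165)=172389800255, p(166)=189334822579, p(167)=207890420102.
Final step: p(168) = p(167) + p(166) - p(163) - p(161) + p(156) + p(153) - p(146) - p(142) + p(133) + p(128) - p(117) - p(111) + p(98) + p(91) - p(76) - p(68) + p(51) + p(42) - p(23) - p(13)
= 207890420102 + 189334822579 - 142798995930 - 118159068427 + 73232243759 + 54770336324 - 27517052599 - 18440293320 + 7346629512 + 4351078600 - 1327710076 - 679903203 + 150198136 + 64112359 - 9289091 - 3087735 + 239943 + 53174 - 1255 - 101
= 228204732751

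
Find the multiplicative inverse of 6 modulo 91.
76

gcd(6, 91) = 1, so the inverse exists.
Extended Euclidean algorithm on (91, 6):
91 = 15 × 6 + 1  ⟹  1 = (1)·91 + (-15)·6
So (-15)·6 ≡ 1 (mod 91), i.e. 6^(-1) ≡ -15 ≡ 76 (mod 91).
Check: 6 × 76 = 456 ≡ 1 (mod 91)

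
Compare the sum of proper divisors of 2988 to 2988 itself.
abundant

Proper divisors of 2988: sum = 1 + 2 + 3 + 4 + 6 + 9 + 12 + 18 + ... + 498 + 747 + 996 + 1494 (17 divisors) = 4656
Since 4656 > 2988, 2988 is abundant.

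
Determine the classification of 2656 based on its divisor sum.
deficient

Proper divisors of 2656: sum = 1 + 2 + 4 + 8 + 16 + 32 + 83 + 166 + 332 + 664 + 1328 = 2636
Since 2636 < 2656, 2656 is deficient.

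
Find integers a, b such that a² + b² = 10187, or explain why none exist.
Not possible

Factorization: 10187 = 61 × 167
By Fermat: n is sum of two squares iff every prime p ≡ 3 (mod 4) appears to even power.
Prime(s) ≡ 3 (mod 4) with odd exponent: [(167, 1)]
Therefore 10187 cannot be expressed as a² + b².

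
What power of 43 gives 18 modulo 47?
8

Baby-step giant-step with step n = ⌈√47⌉ = 7.
Baby steps 43^j mod 47 (j:value) for j=0..6: 0:1, 1:43, 2:16, 3:30, 4:21, 5:10, 6:7.
Giant-step multiplier: 43^(-7) ≡ 43^(46-7) = 43^39 ≡ 5 (mod 47).
Giant steps γ_i = 18·5^i mod 47: γ_0=18, γ_1=43 (in table at j=1).
x = i·n + j = 1·7 + 1 = 8.
Check: 43^8 ≡ 18 (mod 47).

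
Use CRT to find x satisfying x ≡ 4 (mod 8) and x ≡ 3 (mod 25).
28

Using Chinese Remainder Theorem:
M = 8 × 25 = 200
M1 = 25, M2 = 8
y1 = 25^(-1) mod 8 = 1
y2 = 8^(-1) mod 25 = 22
x = (4×25×1 + 3×8×22) mod 200 = 28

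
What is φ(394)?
196

394 = 2 × 197
φ(n) = n × ∏(1 - 1/p) for each prime p dividing n
φ(394) = 394 × (1 - 1/2) × (1 - 1/197) = 196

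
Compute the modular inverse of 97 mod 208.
193

gcd(97, 208) = 1, so the inverse exists.
Extended Euclidean algorithm on (208, 97):
208 = 2 × 97 + 14  ⟹  14 = (1)·208 + (-2)·97
97 = 6 × 14 + 13  ⟹  13 = (-6)·208 + (13)·97
14 = 1 × 13 + 1  ⟹  1 = (7)·208 + (-15)·97
So (-15)·97 ≡ 1 (mod 208), i.e. 97^(-1) ≡ -15 ≡ 193 (mod 208).
Check: 97 × 193 = 18721 ≡ 1 (mod 208)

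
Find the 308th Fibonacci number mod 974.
725

Matrix identity: Q^n = [[F_(n+1), F_n], [F_n, F_(n-1)]] with Q = [[1,1],[1,0]].
n = 308 = 100110100₂. Square-and-multiply, entries mod 974:
Q^1 = [[1,1],[1,0]]
Q^2 = (Q^1)² = [[2,1],[1,1]]
Q^4 = (Q^2)² = [[5,3],[3,2]]
Q^9 = (Q^4)²·Q = [[55,34],[34,21]]
Q^19 = (Q^9)²·Q = [[921,285],[285,636]]
Q^38 = (Q^19)² = [[270,575],[575,669]]
Q^77 = (Q^38)²·Q = [[618,289],[289,329]]
Q^154 = (Q^77)² = [[847,963],[963,858]]
Q^308 = (Q^154)² = [[666,725],[725,915]]
F_308 mod 974 = Q^308[0][1] = 725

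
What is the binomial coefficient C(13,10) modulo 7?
6

Using Lucas' theorem:
Write n=13 and k=10 in base 7:
n in base 7: [1, 6]
k in base 7: [1, 3]
C(13,10) mod 7 = ∏ C(n_i, k_i) mod 7
Digit binomials (mod 7): C(1,1) = 1; C(6,3) = 20 ≡ 6
Product: 1 × 6 = 6 ≡ 6 (mod 7)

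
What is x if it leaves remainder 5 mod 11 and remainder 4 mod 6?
16

Using Chinese Remainder Theorem:
M = 11 × 6 = 66
M1 = 6, M2 = 11
y1 = 6^(-1) mod 11 = 2
y2 = 11^(-1) mod 6 = 5
x = (5×6×2 + 4×11×5) mod 66 = 16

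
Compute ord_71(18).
35

71 is prime, so ord(18) divides φ(71) = 70.
Divisors of 70: 1, 2, 5, 7, 10, 14, 35, 70.
Repeated squaring: 18^1 ≡ 18, 18^2 ≡ 40, 18^4 ≡ 38, 18^8 ≡ 24, 18^16 ≡ 8, 18^32 ≡ 64, 18^64 ≡ 49 (mod 71).
Test 18^d mod 71 for each divisor d in increasing order:
18^1 ≡ 18
18^2 ≡ 40
18^5 = 18^4·18^1 ≡ 45
18^7 = 18^4·18^2·18^1 ≡ 25
18^10 = 18^8·18^2 ≡ 37
18^14 = 18^8·18^4·18^2 ≡ 57
18^35 = 18^32·18^2·18^1 ≡ 1  ← first divisor giving 1
The order is 35.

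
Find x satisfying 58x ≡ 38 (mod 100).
x ≡ 11 (mod 50)

gcd(58, 100) = 2, which divides 38, so solutions exist.
Divide through by 2: 29x ≡ 19 (mod 50).
Find 29^(-1) mod 50 by the extended Euclidean algorithm:
50 = 1 × 29 + 21  ⟹  21 = (1)·50 + (-1)·29
29 = 1 × 21 + 8  ⟹  8 = (-1)·50 + (2)·29
21 = 2 × 8 + 5  ⟹  5 = (3)·50 + (-5)·29
8 = 1 × 5 + 3  ⟹  3 = (-4)·50 + (7)·29
5 = 1 × 3 + 2  ⟹  2 = (7)·50 + (-12)·29
3 = 1 × 2 + 1  ⟹  1 = (-11)·50 + (19)·29
So (19)·29 ≡ 1 (mod 50), i.e. 29^(-1) ≡ 19 (mod 50).
x ≡ 19 × 19 = 361 ≡ 11 (mod 50).
Check: 58 × 11 = 638 ≡ 38 (mod 100).
x ≡ 11 (mod 50), giving 2 solutions mod 100.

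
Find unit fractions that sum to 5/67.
1/14 + 1/313 + 1/293594

Greedy algorithm:
5/67: ceiling(67/5) = 14, use 1/14
3/938: ceiling(938/3) = 313, use 1/313
1/293594: ceiling(293594/1) = 293594, use 1/293594
Result: 5/67 = 1/14 + 1/313 + 1/293594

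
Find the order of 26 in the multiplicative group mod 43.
42

43 is prime, so ord(26) divides φ(43) = 42.
Divisors of 42: 1, 2, 3, 6, 7, 14, 21, 42.
Repeated squaring: 26^1 ≡ 26, 26^2 ≡ 31, 26^4 ≡ 15, 26^8 ≡ 10, 26^16 ≡ 14, 26^32 ≡ 24 (mod 43).
Test 26^d mod 43 for each divisor d in increasing order:
26^1 ≡ 26
26^2 ≡ 31
26^3 = 26^2·26^1 ≡ 32
26^6 = 26^4·26^2 ≡ 35
26^7 = 26^4·26^2·26^1 ≡ 7
26^14 = 26^8·26^4·26^2 ≡ 6
26^21 = 26^16·26^4·26^1 ≡ 42
26^42 = 26^32·26^8·26^2 ≡ 1  ← first divisor giving 1
The order is 42.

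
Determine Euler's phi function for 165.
80

165 = 3 × 5 × 11
φ(n) = n × ∏(1 - 1/p) for each prime p dividing n
φ(165) = 165 × (1 - 1/3) × (1 - 1/5) × (1 - 1/11) = 80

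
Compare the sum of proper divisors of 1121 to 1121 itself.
deficient

Proper divisors of 1121: sum = 1 + 19 + 59 = 79
Since 79 < 1121, 1121 is deficient.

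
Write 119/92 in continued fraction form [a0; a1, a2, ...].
[1; 3, 2, 2, 5]

Euclidean algorithm steps:
119 = 1 × 92 + 27
92 = 3 × 27 + 11
27 = 2 × 11 + 5
11 = 2 × 5 + 1
5 = 5 × 1 + 0
Continued fraction: [1; 3, 2, 2, 5]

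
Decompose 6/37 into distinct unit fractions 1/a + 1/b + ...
1/7 + 1/52 + 1/13468

Greedy algorithm:
6/37: ceiling(37/6) = 7, use 1/7
5/259: ceiling(259/5) = 52, use 1/52
1/13468: ceiling(13468/1) = 13468, use 1/13468
Result: 6/37 = 1/7 + 1/52 + 1/13468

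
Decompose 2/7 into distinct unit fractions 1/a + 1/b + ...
1/4 + 1/28

Greedy algorithm:
2/7: ceiling(7/2) = 4, use 1/4
1/28: ceiling(28/1) = 28, use 1/28
Result: 2/7 = 1/4 + 1/28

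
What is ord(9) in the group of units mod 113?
56

113 is prime, so ord(9) divides φ(113) = 112.
Divisors of 112: 1, 2, 4, 7, 8, 14, 16, 28, 56, 112.
Repeated squaring: 9^1 ≡ 9, 9^2 ≡ 81, 9^4 ≡ 7, 9^8 ≡ 49, 9^16 ≡ 28, 9^32 ≡ 106, 9^64 ≡ 49 (mod 113).
Test 9^d mod 113 for each divisor d in increasing order:
9^1 ≡ 9
9^2 ≡ 81
9^4 ≡ 7
9^7 = 9^4·9^2·9^1 ≡ 18
9^8 ≡ 49
9^14 = 9^8·9^4·9^2 ≡ 98
9^16 ≡ 28
9^28 = 9^16·9^8·9^4 ≡ 112
9^56 = 9^32·9^16·9^8 ≡ 1  ← first divisor giving 1
The order is 56.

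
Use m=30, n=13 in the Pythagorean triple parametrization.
(731, 780, 1069)

Euclid's formula: a = m² - n², b = 2mn, c = m² + n²
m = 30, n = 13
a = 30² - 13² = 900 - 169 = 731
b = 2 × 30 × 13 = 780
c = 30² + 13² = 900 + 169 = 1069
Verification: 731² + 780² = 534361 + 608400 = 1142761 = 1069² ✓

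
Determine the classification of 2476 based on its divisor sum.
deficient

Proper divisors of 2476: sum = 1 + 2 + 4 + 619 + 1238 = 1864
Since 1864 < 2476, 2476 is deficient.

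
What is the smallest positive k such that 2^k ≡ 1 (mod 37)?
36

37 is prime, so ord(2) divides φ(37) = 36.
Divisors of 36: 1, 2, 3, 4, 6, 9, 12, 18, 36.
Repeated squaring: 2^1 ≡ 2, 2^2 ≡ 4, 2^4 ≡ 16, 2^8 ≡ 34, 2^16 ≡ 9, 2^32 ≡ 7 (mod 37).
Test 2^d mod 37 for each divisor d in increasing order:
2^1 ≡ 2
2^2 ≡ 4
2^3 = 2^2·2^1 ≡ 8
2^4 ≡ 16
2^6 = 2^4·2^2 ≡ 27
2^9 = 2^8·2^1 ≡ 31
2^12 = 2^8·2^4 ≡ 26
2^18 = 2^16·2^2 ≡ 36
2^36 = 2^32·2^4 ≡ 1  ← first divisor giving 1
The order is 36.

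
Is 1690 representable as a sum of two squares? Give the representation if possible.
3² + 41² (a=3, b=41)

Factorization: 1690 = 2 × 5 × 13^2
By Fermat: n is sum of two squares iff every prime p ≡ 3 (mod 4) appears to even power.
All primes ≡ 3 (mod 4) appear to even power.
Search a = 0, 1, 2, … for 1690 - a² a perfect square: first hit at a = 3: 1690 - 9 = 1681 = 41².
1690 = 3² + 41² = 9 + 1681 ✓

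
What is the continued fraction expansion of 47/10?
[4; 1, 2, 3]

Euclidean algorithm steps:
47 = 4 × 10 + 7
10 = 1 × 7 + 3
7 = 2 × 3 + 1
3 = 3 × 1 + 0
Continued fraction: [4; 1, 2, 3]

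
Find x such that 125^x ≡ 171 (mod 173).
111

Baby-step giant-step with step n = ⌈√173⌉ = 14.
Baby steps 125^j mod 173 (j:value) for j=0..13: 0:1, 1:125, 2:55, 3:128, 4:84, 5:120, 6:122, 7:26, 8:136, 9:46, 10:41, 11:108, 12:6, 13:58.
Giant-step multiplier: 125^(-14) ≡ 125^(172-14) = 125^158 ≡ 54 (mod 173).
Giant steps γ_i = 171·54^i mod 173: γ_0=171, γ_1=65, γ_2=50, γ_3=105, γ_4=134, γ_5=143, γ_6=110, γ_7=58 (in table at j=13).
x = i·n + j = 7·14 + 13 = 111.
Check: 125^111 ≡ 171 (mod 173).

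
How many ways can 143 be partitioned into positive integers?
20390982757

p(n) counts ways to write n as a sum of positive integers (order ignored).
Euler's pentagonal recurrence: p(k) = p(k-1) + p(k-2) - p(k-5) - p(k-7) + p(k-12) + p(k-15) - ... (offsets j(3j∓1)/2, signs ++--, p(0)=1, p(<0)=0).
DP table for k = 0..142: p(0)=1, p(1)=1, p(2)=2, p(3)=3, p(4)=5, p(5)=7, p(6)=11, p(7)=15, p(8)=22, p(9)=30, p(10)=42, p(11)=56, p(12)=77, p(13)=101, p(14)=135, p(15)=176, p(16)=231, p(17)=297, p(18)=385, p(19)=490, p(20)=627, p(21)=792, p(22)=1002, p(23)=1255, p(24)=1575, p(25)=1958, p(26)=2436, p(27)=3010, p(28)=3718, p(29)=4565, p(30)=5604, p(31)=6842, p(32)=8349, p(33)=10143, p(34)=12310, p(35)=14883, p(36)=17977, p(37)=21637, p(38)=26015, p(39)=31185, p(40)=37338, p(41)=44583, p(42)=53174, p(43)=63261, p(44)=75175, p(45)=89134, p(46)=105558, p(47)=124754, p(48)=147273, p(49)=173525, p(50)=204226, p(51)=239943, p(52)=281589, p(53)=329931, p(54)=386155, p(55)=451276, p(56)=526823, p(57)=614154, p(58)=715220, p(59)=831820, p(60)=966467, p(61)=1121505, p(62)=1300156, p(63)=1505499, p(64)=1741630, p(65)=2012558, p(66)=2323520, p(67)=2679689, p(68)=3087735, p(69)=3554345, p(70)=4087968, p(71)=4697205, p(72)=5392783, p(73)=6185689, p(74)=7089500, p(75)=8118264, p(76)=9289091, p(77)=10619863, p(78)=12132164, p(79)=13848650, p(80)=15796476, p(81)=18004327, p(82)=20506255, p(83)=23338469, p(84)=26543660, p(85)=30167357, p(86)=34262962, p(87)=38887673, p(88)=44108109, p(89)=49995925, p(90)=56634173, p(91)=64112359, p(92)=72533807, p(93)=82010177, p(94)=92669720, p(95)=104651419, p(96)=118114304, p(97)=133230930, p(98)=150198136, p(99)=169229875, p(100)=190569292, p(101)=214481126, p(102)=241265379, p(103)=271248950, p(104)=304801365, p(105)=342325709, p(106)=384276336, p(107)=431149389, p(108)=483502844, p(109)=541946240, p(110)=607163746, p(111)=679903203, p(112)=761002156, p(113)=851376628, p(114)=952050665, p(115)=1064144451, p(116)=1188908248, p(117)=1327710076, p(118)=1482074143, p(119)=1653668665, p(120)=1844349560, p(121)=2056148051, p(122)=2291320912, p(123)=2552338241, p(124)=2841940500, p(125)=3163127352, p(126)=3519222692, p(127)=3913864295, p(128)=4351078600, p(129)=4835271870, p(130)=5371315400, p(131)=5964539504, p(132)=6620830889, p(133)=7346629512, p(134)=8149040695, p(135)=9035836076, p(136)=10015581680, p(137)=11097645016, p(138)=12292341831, p(139)=13610949895, p(140)=15065878135, p(141)=16670689208, p(142)=18440293320.
Final step: p(143) = p(142) + p(141) - p(138) - p(136) + p(131) + p(128) - p(121) - p(117) + p(108) + p(103) - p(92) - p(86) + p(73) + p(66) - p(51) - p(43) + p(26) + p(17)
= 18440293320 + 16670689208 - 12292341831 - 10015581680 + 5964539504 + 4351078600 - 2056148051 - 1327710076 + 483502844 + 271248950 - 72533807 - 34262962 + 6185689 + 2323520 - 239943 - 63261 + 2436 + 297
= 20390982757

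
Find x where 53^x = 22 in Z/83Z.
31

Baby-step giant-step with step n = ⌈√83⌉ = 10.
Baby steps 53^j mod 83 (j:value) for j=0..9: 0:1, 1:53, 2:70, 3:58, 4:3, 5:76, 6:44, 7:8, 8:9, 9:62.
Giant-step multiplier: 53^(-10) ≡ 53^(82-10) = 53^72 ≡ 61 (mod 83).
Giant steps γ_i = 22·61^i mod 83: γ_0=22, γ_1=14, γ_2=24, γ_3=53 (in table at j=1).
x = i·n + j = 3·10 + 1 = 31.
Check: 53^31 ≡ 22 (mod 83).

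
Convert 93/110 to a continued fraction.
[0; 1, 5, 2, 8]

Euclidean algorithm steps:
93 = 0 × 110 + 93
110 = 1 × 93 + 17
93 = 5 × 17 + 8
17 = 2 × 8 + 1
8 = 8 × 1 + 0
Continued fraction: [0; 1, 5, 2, 8]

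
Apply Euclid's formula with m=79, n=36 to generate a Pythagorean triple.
(4945, 5688, 7537)

Euclid's formula: a = m² - n², b = 2mn, c = m² + n²
m = 79, n = 36
a = 79² - 36² = 6241 - 1296 = 4945
b = 2 × 79 × 36 = 5688
c = 79² + 36² = 6241 + 1296 = 7537
Verification: 4945² + 5688² = 24453025 + 32353344 = 56806369 = 7537² ✓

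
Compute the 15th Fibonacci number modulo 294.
22

Matrix identity: Q^n = [[F_(n+1), F_n], [F_n, F_(n-1)]] with Q = [[1,1],[1,0]].
n = 15 = 1111₂. Square-and-multiply, entries mod 294:
Q^1 = [[1,1],[1,0]]
Q^3 = (Q^1)²·Q = [[3,2],[2,1]]
Q^7 = (Q^3)²·Q = [[21,13],[13,8]]
Q^15 = (Q^7)²·Q = [[105,22],[22,83]]
F_15 mod 294 = Q^15[0][1] = 22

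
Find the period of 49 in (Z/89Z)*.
44

89 is prime, so ord(49) divides φ(89) = 88.
Divisors of 88: 1, 2, 4, 8, 11, 22, 44, 88.
Repeated squaring: 49^1 ≡ 49, 49^2 ≡ 87, 49^4 ≡ 4, 49^8 ≡ 16, 49^16 ≡ 78, 49^32 ≡ 32, 49^64 ≡ 45 (mod 89).
Test 49^d mod 89 for each divisor d in increasing order:
49^1 ≡ 49
49^2 ≡ 87
49^4 ≡ 4
49^8 ≡ 16
49^11 = 49^8·49^2·49^1 ≡ 34
49^22 = 49^16·49^4·49^2 ≡ 88
49^44 = 49^32·49^8·49^4 ≡ 1  ← first divisor giving 1
The order is 44.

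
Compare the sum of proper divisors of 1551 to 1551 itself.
deficient

Proper divisors of 1551: sum = 1 + 3 + 11 + 33 + 47 + 141 + 517 = 753
Since 753 < 1551, 1551 is deficient.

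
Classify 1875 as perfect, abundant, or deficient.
deficient

Proper divisors of 1875: sum = 1 + 3 + 5 + 15 + 25 + 75 + 125 + 375 + 625 = 1249
Since 1249 < 1875, 1875 is deficient.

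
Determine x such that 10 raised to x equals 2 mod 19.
17

Baby-step giant-step with step n = ⌈√19⌉ = 5.
Baby steps 10^j mod 19 (j:value) for j=0..4: 0:1, 1:10, 2:5, 3:12, 4:6.
Giant-step multiplier: 10^(-5) ≡ 10^(18-5) = 10^13 ≡ 13 (mod 19).
Giant steps γ_i = 2·13^i mod 19: γ_0=2, γ_1=7, γ_2=15, γ_3=5 (in table at j=2).
x = i·n + j = 3·5 + 2 = 17.
Check: 10^17 ≡ 2 (mod 19).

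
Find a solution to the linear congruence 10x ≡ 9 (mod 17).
x ≡ 6 (mod 17)

gcd(10, 17) = 1, which divides 9, so solutions exist.
Find 10^(-1) mod 17 by the extended Euclidean algorithm:
17 = 1 × 10 + 7  ⟹  7 = (1)·17 + (-1)·10
10 = 1 × 7 + 3  ⟹  3 = (-1)·17 + (2)·10
7 = 2 × 3 + 1  ⟹  1 = (3)·17 + (-5)·10
So (-5)·10 ≡ 1 (mod 17), i.e. 10^(-1) ≡ -5 ≡ 12 (mod 17).
x ≡ 12 × 9 = 108 ≡ 6 (mod 17).
Check: 10 × 6 = 60 ≡ 9 (mod 17).
Unique solution: x ≡ 6 (mod 17)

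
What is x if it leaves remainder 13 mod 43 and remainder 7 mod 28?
959

Using Chinese Remainder Theorem:
M = 43 × 28 = 1204
M1 = 28, M2 = 43
y1 = 28^(-1) mod 43 = 20
y2 = 43^(-1) mod 28 = 15
x = (13×28×20 + 7×43×15) mod 1204 = 959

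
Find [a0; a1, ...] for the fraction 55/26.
[2; 8, 1, 2]

Euclidean algorithm steps:
55 = 2 × 26 + 3
26 = 8 × 3 + 2
3 = 1 × 2 + 1
2 = 2 × 1 + 0
Continued fraction: [2; 8, 1, 2]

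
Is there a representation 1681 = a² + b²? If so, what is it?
0² + 41² (a=0, b=41)

Factorization: 1681 = 41^2
By Fermat: n is sum of two squares iff every prime p ≡ 3 (mod 4) appears to even power.
All primes ≡ 3 (mod 4) appear to even power.
Search a = 0, 1, 2, … for 1681 - a² a perfect square: first hit at a = 0: 1681 - 0 = 1681 = 41².
1681 = 0² + 41² = 0 + 1681 ✓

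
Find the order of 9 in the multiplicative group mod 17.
8

17 is prime, so ord(9) divides φ(17) = 16.
Divisors of 16: 1, 2, 4, 8, 16.
Repeated squaring: 9^1 ≡ 9, 9^2 ≡ 13, 9^4 ≡ 16, 9^8 ≡ 1, 9^16 ≡ 1 (mod 17).
Test 9^d mod 17 for each divisor d in increasing order:
9^1 ≡ 9
9^2 ≡ 13
9^4 ≡ 16
9^8 ≡ 1  ← first divisor giving 1
The order is 8.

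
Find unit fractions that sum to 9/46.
1/6 + 1/35 + 1/2415

Greedy algorithm:
9/46: ceiling(46/9) = 6, use 1/6
2/69: ceiling(69/2) = 35, use 1/35
1/2415: ceiling(2415/1) = 2415, use 1/2415
Result: 9/46 = 1/6 + 1/35 + 1/2415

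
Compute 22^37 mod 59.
27

Repeated squaring. Binary of 37 = 100101.
22^1 ≡ 22 (mod 59); 22^2 ≡ 12 (mod 59); 22^4 ≡ 26 (mod 59); 22^8 ≡ 27 (mod 59); 22^16 ≡ 21 (mod 59); 22^32 ≡ 28 (mod 59)
22^37 = 22^1 × 22^4 × 22^32 ≡ 27 (mod 59)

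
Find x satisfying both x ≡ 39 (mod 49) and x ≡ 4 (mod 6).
88

Using Chinese Remainder Theorem:
M = 49 × 6 = 294
M1 = 6, M2 = 49
y1 = 6^(-1) mod 49 = 41
y2 = 49^(-1) mod 6 = 1
x = (39×6×41 + 4×49×1) mod 294 = 88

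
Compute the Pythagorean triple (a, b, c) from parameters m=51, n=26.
(1925, 2652, 3277)

Euclid's formula: a = m² - n², b = 2mn, c = m² + n²
m = 51, n = 26
a = 51² - 26² = 2601 - 676 = 1925
b = 2 × 51 × 26 = 2652
c = 51² + 26² = 2601 + 676 = 3277
Verification: 1925² + 2652² = 3705625 + 7033104 = 10738729 = 3277² ✓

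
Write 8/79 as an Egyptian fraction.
1/10 + 1/790

Greedy algorithm:
8/79: ceiling(79/8) = 10, use 1/10
1/790: ceiling(790/1) = 790, use 1/790
Result: 8/79 = 1/10 + 1/790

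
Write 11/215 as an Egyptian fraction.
1/20 + 1/860

Greedy algorithm:
11/215: ceiling(215/11) = 20, use 1/20
1/860: ceiling(860/1) = 860, use 1/860
Result: 11/215 = 1/20 + 1/860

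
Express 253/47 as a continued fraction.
[5; 2, 1, 1, 1, 1, 3]

Euclidean algorithm steps:
253 = 5 × 47 + 18
47 = 2 × 18 + 11
18 = 1 × 11 + 7
11 = 1 × 7 + 4
7 = 1 × 4 + 3
4 = 1 × 3 + 1
3 = 3 × 1 + 0
Continued fraction: [5; 2, 1, 1, 1, 1, 3]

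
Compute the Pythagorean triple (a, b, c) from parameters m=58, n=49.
(963, 5684, 5765)

Euclid's formula: a = m² - n², b = 2mn, c = m² + n²
m = 58, n = 49
a = 58² - 49² = 3364 - 2401 = 963
b = 2 × 58 × 49 = 5684
c = 58² + 49² = 3364 + 2401 = 5765
Verification: 963² + 5684² = 927369 + 32307856 = 33235225 = 5765² ✓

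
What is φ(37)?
36

37 = 37
φ(n) = n × ∏(1 - 1/p) for each prime p dividing n
φ(37) = 37 × (1 - 1/37) = 36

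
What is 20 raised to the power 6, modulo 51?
49

Repeated squaring. Binary of 6 = 110.
20^1 ≡ 20 (mod 51); 20^2 ≡ 43 (mod 51); 20^4 ≡ 13 (mod 51)
20^6 = 20^2 × 20^4 ≡ 49 (mod 51)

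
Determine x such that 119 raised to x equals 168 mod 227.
41

Baby-step giant-step with step n = ⌈√227⌉ = 16.
Baby steps 119^j mod 227 (j:value) for j=0..15: 0:1, 1:119, 2:87, 3:138, 4:78, 5:202, 6:203, 7:95, 8:182, 9:93, 10:171, 11:146, 12:122, 13:217, 14:172, 15:38.
Giant-step multiplier: 119^(-16) ≡ 119^(226-16) = 119^210 ≡ 63 (mod 227).
Giant steps γ_i = 168·63^i mod 227: γ_0=168, γ_1=142, γ_2=93 (in table at j=9).
x = i·n + j = 2·16 + 9 = 41.
Check: 119^41 ≡ 168 (mod 227).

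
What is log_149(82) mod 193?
187

Baby-step giant-step with step n = ⌈√193⌉ = 14.
Baby steps 149^j mod 193 (j:value) for j=0..13: 0:1, 1:149, 2:6, 3:122, 4:36, 5:153, 6:23, 7:146, 8:138, 9:104, 10:56, 11:45, 12:143, 13:77.
Giant-step multiplier: 149^(-14) ≡ 149^(192-14) = 149^178 ≡ 101 (mod 193).
Giant steps γ_i = 82·101^i mod 193: γ_0=82, γ_1=176, γ_2=20, γ_3=90, γ_4=19, γ_5=182, γ_6=47, γ_7=115, γ_8=35, γ_9=61, γ_10=178, γ_11=29, γ_12=34, γ_13=153 (in table at j=5).
x = i·n + j = 13·14 + 5 = 187.
Check: 149^187 ≡ 82 (mod 193).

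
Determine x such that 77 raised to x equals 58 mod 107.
69

Baby-step giant-step with step n = ⌈√107⌉ = 11.
Baby steps 77^j mod 107 (j:value) for j=0..10: 0:1, 1:77, 2:44, 3:71, 4:10, 5:21, 6:12, 7:68, 8:100, 9:103, 10:13.
Giant-step multiplier: 77^(-11) ≡ 77^(106-11) = 77^95 ≡ 31 (mod 107).
Giant steps γ_i = 58·31^i mod 107: γ_0=58, γ_1=86, γ_2=98, γ_3=42, γ_4=18, γ_5=23, γ_6=71 (in table at j=3).
x = i·n + j = 6·11 + 3 = 69.
Check: 77^69 ≡ 58 (mod 107).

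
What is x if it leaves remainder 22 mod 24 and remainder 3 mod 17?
190

Using Chinese Remainder Theorem:
M = 24 × 17 = 408
M1 = 17, M2 = 24
y1 = 17^(-1) mod 24 = 17
y2 = 24^(-1) mod 17 = 5
x = (22×17×17 + 3×24×5) mod 408 = 190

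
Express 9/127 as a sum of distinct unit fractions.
1/15 + 1/239 + 1/65043 + 1/4935625448 + 1/48720797120954775960

Greedy algorithm:
9/127: ceiling(127/9) = 15, use 1/15
8/1905: ceiling(1905/8) = 239, use 1/239
7/455295: ceiling(455295/7) = 65043, use 1/65043
2/9871250895: ceiling(9871250895/2) = 4935625448, use 1/4935625448
1/48720797120954775960: ceiling(48720797120954775960/1) = 48720797120954775960, use 1/48720797120954775960
Result: 9/127 = 1/15 + 1/239 + 1/65043 + 1/4935625448 + 1/48720797120954775960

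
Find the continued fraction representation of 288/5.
[57; 1, 1, 2]

Euclidean algorithm steps:
288 = 57 × 5 + 3
5 = 1 × 3 + 2
3 = 1 × 2 + 1
2 = 2 × 1 + 0
Continued fraction: [57; 1, 1, 2]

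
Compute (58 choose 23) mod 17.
4

Using Lucas' theorem:
Write n=58 and k=23 in base 17:
n in base 17: [3, 7]
k in base 17: [1, 6]
C(58,23) mod 17 = ∏ C(n_i, k_i) mod 17
Digit binomials (mod 17): C(3,1) = 3; C(7,6) = 7
Product: 3 × 7 = 21 ≡ 4 (mod 17)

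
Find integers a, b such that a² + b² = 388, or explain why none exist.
8² + 18² (a=8, b=18)

Factorization: 388 = 2^2 × 97
By Fermat: n is sum of two squares iff every prime p ≡ 3 (mod 4) appears to even power.
All primes ≡ 3 (mod 4) appear to even power.
Search a = 0, 1, 2, … for 388 - a² a perfect square: first hit at a = 8: 388 - 64 = 324 = 18².
388 = 8² + 18² = 64 + 324 ✓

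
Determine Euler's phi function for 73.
72

73 = 73
φ(n) = n × ∏(1 - 1/p) for each prime p dividing n
φ(73) = 73 × (1 - 1/73) = 72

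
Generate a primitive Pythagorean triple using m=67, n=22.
(4005, 2948, 4973)

Euclid's formula: a = m² - n², b = 2mn, c = m² + n²
m = 67, n = 22
a = 67² - 22² = 4489 - 484 = 4005
b = 2 × 67 × 22 = 2948
c = 67² + 22² = 4489 + 484 = 4973
Verification: 4005² + 2948² = 16040025 + 8690704 = 24730729 = 4973² ✓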